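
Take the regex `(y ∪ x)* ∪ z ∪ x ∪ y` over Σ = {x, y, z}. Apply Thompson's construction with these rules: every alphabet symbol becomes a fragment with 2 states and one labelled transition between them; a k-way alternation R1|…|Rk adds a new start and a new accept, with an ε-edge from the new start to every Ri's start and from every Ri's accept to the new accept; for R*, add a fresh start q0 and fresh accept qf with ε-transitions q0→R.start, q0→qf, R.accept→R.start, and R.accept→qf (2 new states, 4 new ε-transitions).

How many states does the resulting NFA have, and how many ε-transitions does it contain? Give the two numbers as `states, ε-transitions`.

Per subexpression:
Each of the 5 symbol leaves contributes 2 states and 0 ε-transitions.
  y ∪ x → 6 states, 4 ε-transitions
  (y ∪ x)* → 8 states, 8 ε-transitions
  (y ∪ x)* ∪ z ∪ x ∪ y → 16 states, 16 ε-transitions

16, 16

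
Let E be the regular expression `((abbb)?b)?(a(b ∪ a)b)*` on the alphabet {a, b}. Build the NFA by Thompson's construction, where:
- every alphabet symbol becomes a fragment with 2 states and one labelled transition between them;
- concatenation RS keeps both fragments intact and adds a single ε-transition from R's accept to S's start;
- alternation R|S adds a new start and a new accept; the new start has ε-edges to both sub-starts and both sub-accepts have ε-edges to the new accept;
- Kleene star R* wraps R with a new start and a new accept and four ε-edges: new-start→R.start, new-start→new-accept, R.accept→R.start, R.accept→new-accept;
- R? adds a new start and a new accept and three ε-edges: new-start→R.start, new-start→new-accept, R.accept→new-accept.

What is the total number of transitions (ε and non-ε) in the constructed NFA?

Bottom-up over the parse tree:
Each of the 9 symbol leaves contributes 1 transition (1 symbol, 0 ε).
  abbb → 7 transitions (4 symbol, 3 ε)
  (abbb)? → 10 transitions (4 symbol, 6 ε)
  (abbb)?b → 12 transitions (5 symbol, 7 ε)
  ((abbb)?b)? → 15 transitions (5 symbol, 10 ε)
  b ∪ a → 6 transitions (2 symbol, 4 ε)
  a(b ∪ a)b → 10 transitions (4 symbol, 6 ε)
  (a(b ∪ a)b)* → 14 transitions (4 symbol, 10 ε)
  ((abbb)?b)?(a(b ∪ a)b)* → 30 transitions (9 symbol, 21 ε)

30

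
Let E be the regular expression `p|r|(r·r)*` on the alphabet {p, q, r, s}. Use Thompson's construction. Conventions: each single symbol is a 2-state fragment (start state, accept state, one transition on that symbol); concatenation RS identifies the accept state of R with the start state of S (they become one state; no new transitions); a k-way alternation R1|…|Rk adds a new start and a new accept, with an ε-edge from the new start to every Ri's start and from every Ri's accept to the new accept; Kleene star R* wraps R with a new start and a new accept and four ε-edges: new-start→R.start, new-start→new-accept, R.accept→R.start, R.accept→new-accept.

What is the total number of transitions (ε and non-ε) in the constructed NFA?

14

Building bottom-up:
Each of the 4 symbol leaves contributes 1 transition (1 symbol, 0 ε).
  r·r = 2 transitions (2 symbol, 0 ε)
  (r·r)* = 6 transitions (2 symbol, 4 ε)
  p|r|(r·r)* = 14 transitions (4 symbol, 10 ε)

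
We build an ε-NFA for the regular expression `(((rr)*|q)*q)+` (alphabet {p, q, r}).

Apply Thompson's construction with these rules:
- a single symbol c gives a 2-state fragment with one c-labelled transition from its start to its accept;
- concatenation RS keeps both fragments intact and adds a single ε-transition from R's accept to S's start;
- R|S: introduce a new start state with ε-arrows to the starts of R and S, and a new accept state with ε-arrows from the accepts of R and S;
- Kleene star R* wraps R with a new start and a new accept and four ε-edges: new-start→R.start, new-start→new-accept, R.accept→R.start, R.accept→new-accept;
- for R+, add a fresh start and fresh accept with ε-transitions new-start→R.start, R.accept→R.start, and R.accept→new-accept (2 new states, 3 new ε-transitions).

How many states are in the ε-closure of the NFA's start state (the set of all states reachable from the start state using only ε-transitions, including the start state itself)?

10

Let C(F) = |ε-closure(F.start)| within fragment F, and note whether F accepts ε. Symbol fragments have C = 1 and do not accept ε. Then:
  rr — same as the first factor's closure: |closure| = 1
  (rr)* — new start has ε-edges to the inner start and to the new accept, so |closure| = 2 + 1 = 3
  (rr)*|q — |closure| = 1 (new start) + (3 + 1) + 1 (new accept, since some branch ε-reaches its own accept) = 6
  ((rr)*|q)* — new start has ε-edges to the inner start and to the new accept, so |closure| = 2 + 6 = 8
  ((rr)*|q)*q — the left operand accepts ε, so the closure extends into the next operand (via the concat ε-link); |closure| = 8 + 1 = 9
  (((rr)*|q)*q)+ — new start ε-reaches only the body's start; the new accept needs a symbol first: |closure| = 1 + 9 = 10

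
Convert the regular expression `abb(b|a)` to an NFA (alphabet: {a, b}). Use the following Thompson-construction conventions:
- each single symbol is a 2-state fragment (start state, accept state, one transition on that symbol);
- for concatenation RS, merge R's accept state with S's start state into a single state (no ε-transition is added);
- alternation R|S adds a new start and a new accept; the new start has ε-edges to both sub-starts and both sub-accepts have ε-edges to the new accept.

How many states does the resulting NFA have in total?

Building bottom-up:
Each of the 5 symbol leaves contributes a 2-state fragment.
  b|a = 6 states
  abb(b|a) = 9 states

9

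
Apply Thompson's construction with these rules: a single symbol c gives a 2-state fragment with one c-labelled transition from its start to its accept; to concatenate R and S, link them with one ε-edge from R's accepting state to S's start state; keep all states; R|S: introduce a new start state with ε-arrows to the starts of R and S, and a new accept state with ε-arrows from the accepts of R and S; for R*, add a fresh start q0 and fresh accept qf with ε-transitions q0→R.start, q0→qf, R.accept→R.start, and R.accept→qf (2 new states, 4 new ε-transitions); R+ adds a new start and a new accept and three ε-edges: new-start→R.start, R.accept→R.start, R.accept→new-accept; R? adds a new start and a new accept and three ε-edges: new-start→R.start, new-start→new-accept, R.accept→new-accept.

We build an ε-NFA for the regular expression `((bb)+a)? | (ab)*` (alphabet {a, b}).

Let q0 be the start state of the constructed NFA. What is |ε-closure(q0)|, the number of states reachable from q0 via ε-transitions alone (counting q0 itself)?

Work bottom-up. For each fragment F, track |ε-closure(F.start)| and whether F's accept lies in that closure (i.e. whether F accepts ε). A single-symbol fragment has closure size 1 and does not accept ε.
  bb : same as the first factor's closure: |ε-closure| = 1
  (bb)+ : new start ε-reaches only the body's start; the new accept needs a symbol first: |ε-closure| = 1 + 1 = 2
  (bb)+a : |ε-closure| equals the left operand's closure size = 2 (its accept is not ε-reachable, so the closure stops there)
  ((bb)+a)? : |ε-closure| = 1 (new start) + 2 (body) + 1 (new accept, via ε) = 4
  ab : |ε-closure| equals the left operand's closure size = 1 (its accept is not ε-reachable, so the closure stops there)
  (ab)* : the star's fresh start ε-reaches both the body's start and the fresh accept: |ε-closure| = 2 + 1 = 3
  ((bb)+a)? | (ab)* : new start ε-reaches every alternative's start; at least one alternative accepts ε, so the union's new accept is reached too: |ε-closure| = 1 + 4 + 3 + 1 = 9

9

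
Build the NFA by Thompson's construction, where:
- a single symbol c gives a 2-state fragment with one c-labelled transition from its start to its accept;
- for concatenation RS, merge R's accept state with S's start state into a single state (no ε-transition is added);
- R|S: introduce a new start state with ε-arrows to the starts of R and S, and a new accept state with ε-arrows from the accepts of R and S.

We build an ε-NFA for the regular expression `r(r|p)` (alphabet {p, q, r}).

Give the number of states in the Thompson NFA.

7

Recursing over subexpressions:
Each of the 3 symbol leaves contributes a 2-state fragment.
  r|p → 6 states
  r(r|p) → 7 states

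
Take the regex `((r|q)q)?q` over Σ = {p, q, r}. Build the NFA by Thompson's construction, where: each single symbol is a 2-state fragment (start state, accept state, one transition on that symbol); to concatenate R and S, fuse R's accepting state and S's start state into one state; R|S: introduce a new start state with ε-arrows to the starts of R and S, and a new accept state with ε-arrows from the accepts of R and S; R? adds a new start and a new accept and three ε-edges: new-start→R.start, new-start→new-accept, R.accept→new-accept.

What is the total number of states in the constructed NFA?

10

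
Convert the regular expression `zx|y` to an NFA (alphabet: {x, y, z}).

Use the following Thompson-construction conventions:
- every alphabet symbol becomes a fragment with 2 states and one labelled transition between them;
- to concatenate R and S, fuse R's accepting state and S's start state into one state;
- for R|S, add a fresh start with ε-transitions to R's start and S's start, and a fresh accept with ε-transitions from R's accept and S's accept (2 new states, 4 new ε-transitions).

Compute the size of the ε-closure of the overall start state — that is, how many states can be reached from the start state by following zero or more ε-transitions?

3

Let C(F) = |ε-closure(F.start)| within fragment F, and note whether F accepts ε. Symbol fragments have C = 1 and do not accept ε. Then:
  zx → same as the first factor's closure: C = 1
  zx|y → new start ε-reaches every alternative's start; none of them accept ε, so the new accept is not reached: C = 1 + 1 + 1 = 3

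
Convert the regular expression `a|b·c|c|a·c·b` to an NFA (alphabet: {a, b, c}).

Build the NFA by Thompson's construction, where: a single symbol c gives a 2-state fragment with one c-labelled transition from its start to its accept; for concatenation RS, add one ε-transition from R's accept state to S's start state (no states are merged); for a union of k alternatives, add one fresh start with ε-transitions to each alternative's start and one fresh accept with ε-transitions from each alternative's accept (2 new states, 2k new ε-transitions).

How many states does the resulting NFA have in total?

16

Recursing over subexpressions:
Each of the 7 symbol leaves contributes a 2-state fragment.
  b·c = 4 states
  a·c·b = 6 states
  a|b·c|c|a·c·b = 16 states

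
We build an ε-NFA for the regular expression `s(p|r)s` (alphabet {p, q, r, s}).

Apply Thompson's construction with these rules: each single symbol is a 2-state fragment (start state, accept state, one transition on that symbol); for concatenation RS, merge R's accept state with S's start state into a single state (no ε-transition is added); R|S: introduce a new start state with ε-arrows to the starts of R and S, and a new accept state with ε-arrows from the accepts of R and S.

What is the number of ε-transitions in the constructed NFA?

4

Recursing over subexpressions:
Each of the 4 symbol leaves contributes 0 ε-transitions.
  p|r : 4 ε-transitions
  s(p|r)s : 4 ε-transitions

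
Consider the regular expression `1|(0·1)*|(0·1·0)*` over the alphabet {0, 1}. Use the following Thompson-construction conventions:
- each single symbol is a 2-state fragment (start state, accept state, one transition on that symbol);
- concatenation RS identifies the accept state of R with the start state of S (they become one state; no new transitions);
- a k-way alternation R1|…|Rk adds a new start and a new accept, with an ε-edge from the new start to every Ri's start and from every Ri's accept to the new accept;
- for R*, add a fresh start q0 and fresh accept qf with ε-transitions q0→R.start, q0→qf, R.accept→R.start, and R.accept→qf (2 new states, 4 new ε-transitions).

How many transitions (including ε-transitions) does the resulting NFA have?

By structural recursion:
Each of the 6 symbol leaves contributes 1 transition (1 symbol, 0 ε).
  0·1 = 2 transitions (2 symbol, 0 ε)
  (0·1)* = 6 transitions (2 symbol, 4 ε)
  0·1·0 = 3 transitions (3 symbol, 0 ε)
  (0·1·0)* = 7 transitions (3 symbol, 4 ε)
  1|(0·1)*|(0·1·0)* = 20 transitions (6 symbol, 14 ε)

20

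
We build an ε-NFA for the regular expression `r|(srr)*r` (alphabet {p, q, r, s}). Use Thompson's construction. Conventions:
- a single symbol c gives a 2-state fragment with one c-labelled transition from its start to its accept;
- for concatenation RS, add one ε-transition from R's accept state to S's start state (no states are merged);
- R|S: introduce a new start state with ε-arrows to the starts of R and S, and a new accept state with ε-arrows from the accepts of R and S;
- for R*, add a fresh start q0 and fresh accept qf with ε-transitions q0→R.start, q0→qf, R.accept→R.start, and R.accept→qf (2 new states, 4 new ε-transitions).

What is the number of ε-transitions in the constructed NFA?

Building bottom-up:
Each of the 5 symbol leaves contributes 0 ε-transitions.
  srr : 2 ε-transitions
  (srr)* : 6 ε-transitions
  (srr)*r : 7 ε-transitions
  r|(srr)*r : 11 ε-transitions

11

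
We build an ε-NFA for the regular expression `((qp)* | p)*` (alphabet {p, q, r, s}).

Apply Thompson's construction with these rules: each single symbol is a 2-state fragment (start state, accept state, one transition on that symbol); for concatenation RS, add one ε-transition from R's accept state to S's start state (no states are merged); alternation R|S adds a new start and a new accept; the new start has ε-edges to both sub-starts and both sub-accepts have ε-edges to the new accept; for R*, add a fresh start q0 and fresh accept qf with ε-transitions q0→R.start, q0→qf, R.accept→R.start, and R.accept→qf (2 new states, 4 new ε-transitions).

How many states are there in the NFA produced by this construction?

Recursing over subexpressions:
Each of the 3 symbol leaves contributes a 2-state fragment.
  qp → 4 states
  (qp)* → 6 states
  (qp)* | p → 10 states
  ((qp)* | p)* → 12 states

12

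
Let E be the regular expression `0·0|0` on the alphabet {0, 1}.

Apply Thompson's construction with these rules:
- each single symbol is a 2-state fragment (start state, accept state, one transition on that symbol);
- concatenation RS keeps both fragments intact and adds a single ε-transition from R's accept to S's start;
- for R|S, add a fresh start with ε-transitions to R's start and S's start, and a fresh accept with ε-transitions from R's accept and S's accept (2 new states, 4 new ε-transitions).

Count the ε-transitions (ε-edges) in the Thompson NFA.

5

Recursing over subexpressions:
Each of the 3 symbol leaves contributes 0 ε-transitions.
  0·0 : 1 ε-transition
  0·0|0 : 5 ε-transitions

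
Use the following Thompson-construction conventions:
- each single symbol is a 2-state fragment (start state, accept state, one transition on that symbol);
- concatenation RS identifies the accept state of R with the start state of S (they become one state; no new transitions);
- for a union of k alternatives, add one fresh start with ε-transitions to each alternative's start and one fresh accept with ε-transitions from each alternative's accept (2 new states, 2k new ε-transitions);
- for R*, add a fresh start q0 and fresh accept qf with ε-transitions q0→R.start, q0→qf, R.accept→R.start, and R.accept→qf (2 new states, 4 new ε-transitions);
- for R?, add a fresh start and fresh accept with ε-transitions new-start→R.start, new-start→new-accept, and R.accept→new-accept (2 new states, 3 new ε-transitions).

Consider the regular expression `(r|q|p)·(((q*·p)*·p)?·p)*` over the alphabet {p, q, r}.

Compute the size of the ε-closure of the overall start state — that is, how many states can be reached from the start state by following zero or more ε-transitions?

4

Compute the ε-closure size of each fragment's start state recursively; a symbol fragment's start has no outgoing ε-edge, so its closure is just itself (size 1).
  r|q|p : C = 1 + 1 + 1 + 1 = 4 (the new accept is not ε-reachable since no branch accepts ε)
  q* : the star's fresh start ε-reaches both the body's start and the fresh accept: C = 2 + 1 = 3
  q*·p : the left operand accepts ε, so the closure extends into the next operand (the shared merged state is already counted); C = 3 + (1−1) = 3
  (q*·p)* : new start has ε-edges to the inner start and to the new accept, so C = 2 + 3 = 5
  (q*·p)*·p : the left operand accepts ε, so the closure extends into the next operand (the shared merged state is already counted); C = 5 + (1−1) = 5
  ((q*·p)*·p)? : C = 1 (new start) + 5 (body) + 1 (new accept, via ε) = 7
  ((q*·p)*·p)?·p : C = 7 + (1−1) = 7 (closure spills across the concat boundary because the left factor accepts ε)
  (((q*·p)*·p)?·p)* : the star's fresh start ε-reaches both the body's start and the fresh accept: C = 2 + 7 = 9
  (r|q|p)·(((q*·p)*·p)?·p)* : C equals the left operand's closure size = 4 (its accept is not ε-reachable, so the closure stops there)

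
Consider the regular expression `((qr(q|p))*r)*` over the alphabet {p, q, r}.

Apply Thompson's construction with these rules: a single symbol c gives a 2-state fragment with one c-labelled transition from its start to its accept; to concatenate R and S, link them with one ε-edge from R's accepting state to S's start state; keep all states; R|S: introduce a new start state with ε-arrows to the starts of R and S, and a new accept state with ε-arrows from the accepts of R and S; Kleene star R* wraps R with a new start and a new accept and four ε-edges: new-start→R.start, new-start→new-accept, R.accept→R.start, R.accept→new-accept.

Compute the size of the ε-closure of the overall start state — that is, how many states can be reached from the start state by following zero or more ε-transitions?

6

Let C(F) = |ε-closure(F.start)| within fragment F, and note whether F accepts ε. Symbol fragments have C = 1 and do not accept ε. Then:
  q|p — |closure| = 1 + 1 + 1 = 3 (the new accept is not ε-reachable since no branch accepts ε)
  qr(q|p) — |closure| equals the left operand's closure size = 1 (its accept is not ε-reachable, so the closure stops there)
  (qr(q|p))* — |closure| = 1 (new start) + 1 (body) + 1 (new accept) = 3
  (qr(q|p))*r — |closure| = 3 + 1 = 4 (closure spills across the concat boundary because the left factor accepts ε)
  ((qr(q|p))*r)* — the star's fresh start ε-reaches both the body's start and the fresh accept: |closure| = 2 + 4 = 6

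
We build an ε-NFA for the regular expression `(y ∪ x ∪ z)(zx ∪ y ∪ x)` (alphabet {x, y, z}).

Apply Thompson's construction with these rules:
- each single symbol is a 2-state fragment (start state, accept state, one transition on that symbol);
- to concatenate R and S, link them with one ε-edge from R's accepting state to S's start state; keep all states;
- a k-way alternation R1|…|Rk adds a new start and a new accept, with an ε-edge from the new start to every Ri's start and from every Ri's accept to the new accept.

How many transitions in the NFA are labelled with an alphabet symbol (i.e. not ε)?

Building bottom-up:
Each of the 7 symbol leaves contributes exactly 1 symbol transition.
  y ∪ x ∪ z — 3 symbol transitions
  zx — 2 symbol transitions
  zx ∪ y ∪ x — 4 symbol transitions
  (y ∪ x ∪ z)(zx ∪ y ∪ x) — 7 symbol transitions

7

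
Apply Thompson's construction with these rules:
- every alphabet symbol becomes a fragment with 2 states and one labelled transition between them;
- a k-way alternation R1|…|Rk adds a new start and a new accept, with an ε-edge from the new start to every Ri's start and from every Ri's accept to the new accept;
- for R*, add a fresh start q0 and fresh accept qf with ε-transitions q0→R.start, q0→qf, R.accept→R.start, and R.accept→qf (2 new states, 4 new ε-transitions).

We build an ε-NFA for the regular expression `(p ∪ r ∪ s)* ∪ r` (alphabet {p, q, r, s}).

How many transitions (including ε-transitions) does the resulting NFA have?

18

By structural recursion:
Each of the 4 symbol leaves contributes 1 transition (1 symbol, 0 ε).
  p ∪ r ∪ s : 9 transitions (3 symbol, 6 ε)
  (p ∪ r ∪ s)* : 13 transitions (3 symbol, 10 ε)
  (p ∪ r ∪ s)* ∪ r : 18 transitions (4 symbol, 14 ε)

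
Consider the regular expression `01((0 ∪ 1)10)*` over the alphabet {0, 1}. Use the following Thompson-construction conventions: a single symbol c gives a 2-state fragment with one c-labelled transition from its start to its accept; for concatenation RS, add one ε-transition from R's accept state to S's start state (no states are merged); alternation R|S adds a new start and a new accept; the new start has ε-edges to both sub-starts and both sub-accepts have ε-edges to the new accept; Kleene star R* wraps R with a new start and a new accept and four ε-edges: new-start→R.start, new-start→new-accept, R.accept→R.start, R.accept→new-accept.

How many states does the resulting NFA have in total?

16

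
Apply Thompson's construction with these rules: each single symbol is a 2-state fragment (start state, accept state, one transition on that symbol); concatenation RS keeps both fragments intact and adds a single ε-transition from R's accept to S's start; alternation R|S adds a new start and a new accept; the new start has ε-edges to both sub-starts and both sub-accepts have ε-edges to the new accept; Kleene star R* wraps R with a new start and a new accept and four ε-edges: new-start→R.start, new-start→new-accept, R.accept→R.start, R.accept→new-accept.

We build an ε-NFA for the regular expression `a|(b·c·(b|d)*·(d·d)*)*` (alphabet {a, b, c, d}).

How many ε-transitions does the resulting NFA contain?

24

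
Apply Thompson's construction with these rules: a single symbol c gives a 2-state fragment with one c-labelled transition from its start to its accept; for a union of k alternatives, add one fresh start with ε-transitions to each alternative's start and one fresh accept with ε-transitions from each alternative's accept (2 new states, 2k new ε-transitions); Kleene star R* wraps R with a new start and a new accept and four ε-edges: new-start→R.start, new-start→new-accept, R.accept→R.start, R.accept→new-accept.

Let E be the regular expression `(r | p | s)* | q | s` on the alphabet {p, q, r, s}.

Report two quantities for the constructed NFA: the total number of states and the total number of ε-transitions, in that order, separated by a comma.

Building bottom-up:
Each of the 5 symbol leaves contributes 2 states and 0 ε-transitions.
  r | p | s = 8 states, 6 ε-transitions
  (r | p | s)* = 10 states, 10 ε-transitions
  (r | p | s)* | q | s = 16 states, 16 ε-transitions

16, 16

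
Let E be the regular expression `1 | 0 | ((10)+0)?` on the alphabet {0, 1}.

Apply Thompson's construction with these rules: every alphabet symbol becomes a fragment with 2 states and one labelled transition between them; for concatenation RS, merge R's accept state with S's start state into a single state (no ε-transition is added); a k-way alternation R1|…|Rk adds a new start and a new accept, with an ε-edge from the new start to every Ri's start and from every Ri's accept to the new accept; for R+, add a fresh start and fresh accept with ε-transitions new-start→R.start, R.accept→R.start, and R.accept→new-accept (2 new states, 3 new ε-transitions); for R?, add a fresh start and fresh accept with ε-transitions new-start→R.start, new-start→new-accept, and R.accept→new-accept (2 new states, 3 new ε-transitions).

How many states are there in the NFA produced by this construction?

14

By structural recursion:
Each of the 5 symbol leaves contributes a 2-state fragment.
  10 → 3 states
  (10)+ → 5 states
  (10)+0 → 6 states
  ((10)+0)? → 8 states
  1 | 0 | ((10)+0)? → 14 states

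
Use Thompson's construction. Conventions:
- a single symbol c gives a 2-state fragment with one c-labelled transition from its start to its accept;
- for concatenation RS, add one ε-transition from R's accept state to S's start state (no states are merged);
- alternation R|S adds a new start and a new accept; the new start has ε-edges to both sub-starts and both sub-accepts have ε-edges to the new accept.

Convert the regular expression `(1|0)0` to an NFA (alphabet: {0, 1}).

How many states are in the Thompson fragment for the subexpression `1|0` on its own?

Fragment for `1|0`:
Each of the 2 symbol leaves contributes a 2-state fragment.
  1|0 — 6 states

6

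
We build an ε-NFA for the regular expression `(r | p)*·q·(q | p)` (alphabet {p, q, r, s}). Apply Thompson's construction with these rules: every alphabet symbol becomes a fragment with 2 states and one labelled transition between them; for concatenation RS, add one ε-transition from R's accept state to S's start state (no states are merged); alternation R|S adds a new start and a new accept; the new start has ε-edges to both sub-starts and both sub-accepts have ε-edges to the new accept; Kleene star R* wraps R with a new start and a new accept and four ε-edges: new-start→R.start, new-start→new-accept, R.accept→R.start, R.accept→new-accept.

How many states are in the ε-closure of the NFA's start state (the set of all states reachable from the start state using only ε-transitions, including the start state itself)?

6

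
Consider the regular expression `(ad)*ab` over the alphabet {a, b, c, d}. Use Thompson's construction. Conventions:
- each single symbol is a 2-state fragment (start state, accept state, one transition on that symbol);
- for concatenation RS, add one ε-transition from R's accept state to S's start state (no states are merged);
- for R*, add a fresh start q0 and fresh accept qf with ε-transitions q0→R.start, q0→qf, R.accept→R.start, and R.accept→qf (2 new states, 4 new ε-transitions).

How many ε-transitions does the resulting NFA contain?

7

Bottom-up over the parse tree:
Each of the 4 symbol leaves contributes 0 ε-transitions.
  ad → 1 ε-transition
  (ad)* → 5 ε-transitions
  (ad)*ab → 7 ε-transitions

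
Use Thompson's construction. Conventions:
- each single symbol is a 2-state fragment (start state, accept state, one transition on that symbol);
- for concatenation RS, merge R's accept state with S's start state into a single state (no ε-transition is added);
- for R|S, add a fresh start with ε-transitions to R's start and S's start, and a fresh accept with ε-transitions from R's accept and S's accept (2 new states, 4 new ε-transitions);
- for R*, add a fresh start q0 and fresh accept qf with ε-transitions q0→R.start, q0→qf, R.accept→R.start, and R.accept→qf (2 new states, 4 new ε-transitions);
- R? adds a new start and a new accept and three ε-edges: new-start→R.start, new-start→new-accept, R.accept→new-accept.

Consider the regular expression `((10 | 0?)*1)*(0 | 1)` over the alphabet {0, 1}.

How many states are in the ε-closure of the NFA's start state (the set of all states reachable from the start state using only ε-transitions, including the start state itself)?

Work bottom-up. For each fragment F, track |ε-closure(F.start)| and whether F's accept lies in that closure (i.e. whether F accepts ε). A single-symbol fragment has closure size 1 and does not accept ε.
  10 : same as the first factor's closure: |closure| = 1
  0? : new start has ε-edges to the inner start and to the new accept, so |closure| = 2 + 1 = 3
  10 | 0? : new start ε-reaches every alternative's start; at least one alternative accepts ε, so the union's new accept is reached too: |closure| = 1 + 1 + 3 + 1 = 6
  (10 | 0?)* : |closure| = 1 (new start) + 6 (body) + 1 (new accept) = 8
  (10 | 0?)*1 : the left operand accepts ε, so the closure extends into the next operand (the shared merged state is already counted); |closure| = 8 + (1−1) = 8
  ((10 | 0?)*1)* : |closure| = 1 (new start) + 8 (body) + 1 (new accept) = 10
  0 | 1 : new start ε-reaches every alternative's start; none of them accept ε, so the new accept is not reached: |closure| = 1 + 1 + 1 = 3
  ((10 | 0?)*1)*(0 | 1) : the left operand accepts ε, so the closure extends into the next operand (the shared merged state is already counted); |closure| = 10 + (3−1) = 12

12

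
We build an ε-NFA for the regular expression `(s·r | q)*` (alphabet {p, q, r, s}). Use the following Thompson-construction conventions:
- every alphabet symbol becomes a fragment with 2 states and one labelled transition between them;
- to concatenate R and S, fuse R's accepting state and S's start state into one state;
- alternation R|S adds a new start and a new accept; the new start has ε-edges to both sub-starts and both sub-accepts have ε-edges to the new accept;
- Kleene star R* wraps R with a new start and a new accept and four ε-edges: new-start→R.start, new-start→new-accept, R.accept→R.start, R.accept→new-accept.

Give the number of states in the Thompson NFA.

9

By structural recursion:
Each of the 3 symbol leaves contributes a 2-state fragment.
  s·r → 3 states
  s·r | q → 7 states
  (s·r | q)* → 9 states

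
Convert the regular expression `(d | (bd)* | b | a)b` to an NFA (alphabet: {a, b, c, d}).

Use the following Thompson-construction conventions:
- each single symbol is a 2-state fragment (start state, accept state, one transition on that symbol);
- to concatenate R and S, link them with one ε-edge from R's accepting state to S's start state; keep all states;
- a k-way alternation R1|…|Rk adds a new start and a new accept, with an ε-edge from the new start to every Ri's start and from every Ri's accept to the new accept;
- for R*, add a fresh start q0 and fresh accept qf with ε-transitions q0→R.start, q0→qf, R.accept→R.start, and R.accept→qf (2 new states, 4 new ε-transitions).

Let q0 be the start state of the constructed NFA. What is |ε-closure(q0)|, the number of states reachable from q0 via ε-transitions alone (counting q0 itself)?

9

Let C(F) = |ε-closure(F.start)| within fragment F, and note whether F accepts ε. Symbol fragments have C = 1 and do not accept ε. Then:
  bd — C equals the left operand's closure size = 1 (its accept is not ε-reachable, so the closure stops there)
  (bd)* — C = 1 (new start) + 1 (body) + 1 (new accept) = 3
  d | (bd)* | b | a — C = 1 (new start) + (1 + 3 + 1 + 1) + 1 (new accept, since some branch ε-reaches its own accept) = 8
  (d | (bd)* | b | a)b — C = 8 + 1 = 9 (closure spills across the concat boundary because the left factor accepts ε)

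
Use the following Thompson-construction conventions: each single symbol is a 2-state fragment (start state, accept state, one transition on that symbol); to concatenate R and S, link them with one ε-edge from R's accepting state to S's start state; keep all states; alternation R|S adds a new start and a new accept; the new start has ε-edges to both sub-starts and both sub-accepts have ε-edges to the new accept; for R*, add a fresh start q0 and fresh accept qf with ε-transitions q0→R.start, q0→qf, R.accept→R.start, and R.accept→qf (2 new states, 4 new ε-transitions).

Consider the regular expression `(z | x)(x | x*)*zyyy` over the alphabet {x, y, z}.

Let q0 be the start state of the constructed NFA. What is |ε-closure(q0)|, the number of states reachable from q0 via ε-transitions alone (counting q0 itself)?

3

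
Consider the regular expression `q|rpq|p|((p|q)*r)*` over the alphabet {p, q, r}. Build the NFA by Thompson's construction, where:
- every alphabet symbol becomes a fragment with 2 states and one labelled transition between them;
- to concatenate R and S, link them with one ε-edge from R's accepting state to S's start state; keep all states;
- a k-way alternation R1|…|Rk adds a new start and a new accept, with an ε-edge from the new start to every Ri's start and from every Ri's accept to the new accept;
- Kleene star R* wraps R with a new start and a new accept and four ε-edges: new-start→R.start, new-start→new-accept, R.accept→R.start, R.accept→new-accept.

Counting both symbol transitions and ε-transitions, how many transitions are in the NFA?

Recursing over subexpressions:
Each of the 8 symbol leaves contributes 1 transition (1 symbol, 0 ε).
  rpq → 5 transitions (3 symbol, 2 ε)
  p|q → 6 transitions (2 symbol, 4 ε)
  (p|q)* → 10 transitions (2 symbol, 8 ε)
  (p|q)*r → 12 transitions (3 symbol, 9 ε)
  ((p|q)*r)* → 16 transitions (3 symbol, 13 ε)
  q|rpq|p|((p|q)*r)* → 31 transitions (8 symbol, 23 ε)

31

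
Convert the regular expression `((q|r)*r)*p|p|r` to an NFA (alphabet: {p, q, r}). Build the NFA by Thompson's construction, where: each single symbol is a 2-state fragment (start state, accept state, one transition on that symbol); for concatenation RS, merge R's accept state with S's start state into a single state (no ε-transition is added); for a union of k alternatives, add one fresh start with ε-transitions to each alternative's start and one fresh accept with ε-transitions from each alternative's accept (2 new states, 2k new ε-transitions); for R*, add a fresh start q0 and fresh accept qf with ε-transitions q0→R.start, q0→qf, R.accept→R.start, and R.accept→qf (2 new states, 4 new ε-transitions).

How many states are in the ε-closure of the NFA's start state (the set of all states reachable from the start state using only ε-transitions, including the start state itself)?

10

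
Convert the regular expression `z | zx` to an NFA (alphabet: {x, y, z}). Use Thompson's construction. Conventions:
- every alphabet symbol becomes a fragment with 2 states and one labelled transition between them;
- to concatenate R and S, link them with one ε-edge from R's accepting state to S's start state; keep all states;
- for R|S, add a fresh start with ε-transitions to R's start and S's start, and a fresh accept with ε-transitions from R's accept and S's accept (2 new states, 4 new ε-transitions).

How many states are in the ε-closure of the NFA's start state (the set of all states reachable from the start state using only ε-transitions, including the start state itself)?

3

Compute the ε-closure size of each fragment's start state recursively; a symbol fragment's start has no outgoing ε-edge, so its closure is just itself (size 1).
  zx → same as the first factor's closure: |closure| = 1
  z | zx → new start ε-reaches every alternative's start; none of them accept ε, so the new accept is not reached: |closure| = 1 + 1 + 1 = 3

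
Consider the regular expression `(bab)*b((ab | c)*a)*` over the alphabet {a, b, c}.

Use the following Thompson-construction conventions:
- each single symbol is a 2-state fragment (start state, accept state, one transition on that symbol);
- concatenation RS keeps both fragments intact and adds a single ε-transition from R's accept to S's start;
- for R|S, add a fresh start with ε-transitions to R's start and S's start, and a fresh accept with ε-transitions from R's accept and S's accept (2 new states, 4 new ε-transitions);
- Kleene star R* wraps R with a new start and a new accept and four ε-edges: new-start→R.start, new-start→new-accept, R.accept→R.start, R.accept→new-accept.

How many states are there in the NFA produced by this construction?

24

Per subexpression:
Each of the 8 symbol leaves contributes a 2-state fragment.
  bab : 6 states
  (bab)* : 8 states
  ab : 4 states
  ab | c : 8 states
  (ab | c)* : 10 states
  (ab | c)*a : 12 states
  ((ab | c)*a)* : 14 states
  (bab)*b((ab | c)*a)* : 24 states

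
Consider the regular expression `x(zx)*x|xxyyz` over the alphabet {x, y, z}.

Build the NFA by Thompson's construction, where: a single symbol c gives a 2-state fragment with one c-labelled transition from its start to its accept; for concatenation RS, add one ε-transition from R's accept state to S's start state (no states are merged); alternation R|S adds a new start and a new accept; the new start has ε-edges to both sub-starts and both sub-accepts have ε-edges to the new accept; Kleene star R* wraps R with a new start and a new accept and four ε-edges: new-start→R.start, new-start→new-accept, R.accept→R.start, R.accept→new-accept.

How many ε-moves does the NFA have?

Per subexpression:
Each of the 9 symbol leaves contributes 0 ε-transitions.
  zx : 1 ε-transition
  (zx)* : 5 ε-transitions
  x(zx)*x : 7 ε-transitions
  xxyyz : 4 ε-transitions
  x(zx)*x|xxyyz : 15 ε-transitions

15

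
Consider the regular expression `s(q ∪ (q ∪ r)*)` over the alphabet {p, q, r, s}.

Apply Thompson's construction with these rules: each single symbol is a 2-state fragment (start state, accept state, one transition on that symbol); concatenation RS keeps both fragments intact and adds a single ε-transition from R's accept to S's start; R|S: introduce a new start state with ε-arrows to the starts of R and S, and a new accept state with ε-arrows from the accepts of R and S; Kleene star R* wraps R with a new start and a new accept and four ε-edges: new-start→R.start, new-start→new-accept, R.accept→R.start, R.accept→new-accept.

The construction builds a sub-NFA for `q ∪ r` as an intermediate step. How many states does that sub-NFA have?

6

Fragment for `q ∪ r`:
Each of the 2 symbol leaves contributes a 2-state fragment.
  q ∪ r : 6 states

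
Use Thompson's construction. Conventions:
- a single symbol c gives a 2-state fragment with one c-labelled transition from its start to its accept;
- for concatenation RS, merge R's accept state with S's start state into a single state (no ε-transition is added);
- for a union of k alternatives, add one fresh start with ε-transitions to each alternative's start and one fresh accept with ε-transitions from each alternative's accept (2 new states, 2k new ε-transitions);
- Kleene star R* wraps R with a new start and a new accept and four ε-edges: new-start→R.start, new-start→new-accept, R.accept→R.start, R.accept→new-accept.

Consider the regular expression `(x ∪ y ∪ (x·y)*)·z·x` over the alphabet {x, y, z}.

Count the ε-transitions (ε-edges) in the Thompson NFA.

Per subexpression:
Each of the 6 symbol leaves contributes 0 ε-transitions.
  x·y — 0 ε-transitions
  (x·y)* — 4 ε-transitions
  x ∪ y ∪ (x·y)* — 10 ε-transitions
  (x ∪ y ∪ (x·y)*)·z·x — 10 ε-transitions

10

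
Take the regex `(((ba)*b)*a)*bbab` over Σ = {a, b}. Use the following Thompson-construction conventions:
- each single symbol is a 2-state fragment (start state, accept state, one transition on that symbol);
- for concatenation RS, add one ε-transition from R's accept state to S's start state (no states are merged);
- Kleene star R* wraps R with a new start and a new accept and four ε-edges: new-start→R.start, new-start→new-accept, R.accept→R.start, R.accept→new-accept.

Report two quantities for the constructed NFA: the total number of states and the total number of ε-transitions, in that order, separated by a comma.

Per subexpression:
Each of the 8 symbol leaves contributes 2 states and 0 ε-transitions.
  ba = 4 states, 1 ε-transition
  (ba)* = 6 states, 5 ε-transitions
  (ba)*b = 8 states, 6 ε-transitions
  ((ba)*b)* = 10 states, 10 ε-transitions
  ((ba)*b)*a = 12 states, 11 ε-transitions
  (((ba)*b)*a)* = 14 states, 15 ε-transitions
  (((ba)*b)*a)*bbab = 22 states, 19 ε-transitions

22, 19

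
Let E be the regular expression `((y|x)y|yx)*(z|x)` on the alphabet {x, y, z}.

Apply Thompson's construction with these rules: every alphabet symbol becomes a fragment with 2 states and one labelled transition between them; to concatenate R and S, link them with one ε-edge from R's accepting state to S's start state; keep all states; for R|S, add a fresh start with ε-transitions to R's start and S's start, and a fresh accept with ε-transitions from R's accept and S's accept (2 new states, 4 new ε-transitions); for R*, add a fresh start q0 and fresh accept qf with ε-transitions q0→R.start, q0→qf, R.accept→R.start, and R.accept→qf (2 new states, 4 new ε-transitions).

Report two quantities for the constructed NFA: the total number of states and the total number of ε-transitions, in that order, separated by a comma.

22, 19

By structural recursion:
Each of the 7 symbol leaves contributes 2 states and 0 ε-transitions.
  y|x → 6 states, 4 ε-transitions
  (y|x)y → 8 states, 5 ε-transitions
  yx → 4 states, 1 ε-transition
  (y|x)y|yx → 14 states, 10 ε-transitions
  ((y|x)y|yx)* → 16 states, 14 ε-transitions
  z|x → 6 states, 4 ε-transitions
  ((y|x)y|yx)*(z|x) → 22 states, 19 ε-transitions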